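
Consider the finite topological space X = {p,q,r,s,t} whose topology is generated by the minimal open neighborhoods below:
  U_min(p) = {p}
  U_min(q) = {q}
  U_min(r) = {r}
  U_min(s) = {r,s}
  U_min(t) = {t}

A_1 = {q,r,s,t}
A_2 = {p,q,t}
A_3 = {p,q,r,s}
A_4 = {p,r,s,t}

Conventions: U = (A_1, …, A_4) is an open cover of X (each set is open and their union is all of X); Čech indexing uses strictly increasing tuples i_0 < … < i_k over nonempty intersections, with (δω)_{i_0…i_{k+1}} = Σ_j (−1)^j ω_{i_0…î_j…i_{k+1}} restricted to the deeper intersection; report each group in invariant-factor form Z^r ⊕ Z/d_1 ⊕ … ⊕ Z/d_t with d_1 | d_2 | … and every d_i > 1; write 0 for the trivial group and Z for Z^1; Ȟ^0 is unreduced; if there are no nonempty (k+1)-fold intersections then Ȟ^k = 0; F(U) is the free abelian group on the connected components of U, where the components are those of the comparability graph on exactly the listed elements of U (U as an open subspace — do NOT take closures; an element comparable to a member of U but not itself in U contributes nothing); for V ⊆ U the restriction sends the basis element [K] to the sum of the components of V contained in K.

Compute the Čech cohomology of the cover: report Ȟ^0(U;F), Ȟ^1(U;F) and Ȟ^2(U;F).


nerve of the cover:
  A12={q,t} A13={q,r,s} A14={r,s,t} A23={p,q} A24={p,t} A34={p,r,s}
  A123={q} A124={t} A134={r,s} A234={p}
components per intersection:
  A1: {q} {r,s} {t}
  A2: {p} {q} {t}
  A3: {p} {q} {r,s}
  A4: {p} {r,s} {t}
  A12: {q} {t}
  A13: {q} {r,s}
  A14: {r,s} {t}
  A23: {p} {q}
  A24: {p} {t}
  A34: {p} {r,s}
  A123: {q}
  A124: {t}
  A134: {r,s}
  A234: {p}
C dims 12,12,4; δ0: rk 8, SNF 1^8; δ1: rk 4, SNF 1^4
Ȟ^0 = (12 − 8) − 0 = 4, so Ȟ^0 ≅ Z^4
Ȟ^1 = (12 − 4) − 8 = 0, so Ȟ^1 ≅ 0
Ȟ^2 = (4 − 0) − 4 = 0, so Ȟ^2 ≅ 0

Ȟ^0 ≅ Z^4, Ȟ^1 ≅ 0 and Ȟ^2 ≅ 0


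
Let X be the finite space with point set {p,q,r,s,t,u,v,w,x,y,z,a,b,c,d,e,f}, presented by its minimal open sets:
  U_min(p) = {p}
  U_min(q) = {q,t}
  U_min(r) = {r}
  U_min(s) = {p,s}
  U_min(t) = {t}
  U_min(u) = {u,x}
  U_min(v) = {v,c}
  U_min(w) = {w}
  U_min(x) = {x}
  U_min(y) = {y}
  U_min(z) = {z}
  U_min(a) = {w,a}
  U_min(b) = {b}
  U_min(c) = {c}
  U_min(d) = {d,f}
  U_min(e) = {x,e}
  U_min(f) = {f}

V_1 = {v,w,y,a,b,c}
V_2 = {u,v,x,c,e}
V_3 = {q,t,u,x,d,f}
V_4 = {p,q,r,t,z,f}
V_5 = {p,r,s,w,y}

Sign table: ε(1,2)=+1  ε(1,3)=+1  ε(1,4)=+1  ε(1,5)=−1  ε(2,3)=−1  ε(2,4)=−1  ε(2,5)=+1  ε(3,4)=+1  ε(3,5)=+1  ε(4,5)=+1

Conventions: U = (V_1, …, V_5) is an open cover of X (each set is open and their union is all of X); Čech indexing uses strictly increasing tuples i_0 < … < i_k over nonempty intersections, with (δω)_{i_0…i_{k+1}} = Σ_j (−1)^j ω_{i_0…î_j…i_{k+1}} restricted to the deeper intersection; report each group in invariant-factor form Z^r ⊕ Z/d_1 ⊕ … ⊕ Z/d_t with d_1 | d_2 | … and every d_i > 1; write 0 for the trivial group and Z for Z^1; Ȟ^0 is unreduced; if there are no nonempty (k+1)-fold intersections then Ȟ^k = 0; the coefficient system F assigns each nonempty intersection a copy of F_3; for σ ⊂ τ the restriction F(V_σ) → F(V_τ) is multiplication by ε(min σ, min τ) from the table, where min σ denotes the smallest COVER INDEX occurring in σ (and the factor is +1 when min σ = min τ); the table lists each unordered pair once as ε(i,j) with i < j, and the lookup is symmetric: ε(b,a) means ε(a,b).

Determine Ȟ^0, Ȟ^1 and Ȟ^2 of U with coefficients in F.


nonempty intersections:
  V12={v,c} V15={w,y} V23={u,x} V34={q,t,f} V45={p,r}
C dims 5,5; δ0: rk_F3 4
Ȟ^0: (5−4)−0=1 ⇒ Z/3
Ȟ^1: (5−0)−4=1 ⇒ Z/3
Ȟ^2: (0−0)−0=0 ⇒ 0

Ȟ^0 ≅ Z/3, Ȟ^1 ≅ Z/3, Ȟ^2 ≅ 0


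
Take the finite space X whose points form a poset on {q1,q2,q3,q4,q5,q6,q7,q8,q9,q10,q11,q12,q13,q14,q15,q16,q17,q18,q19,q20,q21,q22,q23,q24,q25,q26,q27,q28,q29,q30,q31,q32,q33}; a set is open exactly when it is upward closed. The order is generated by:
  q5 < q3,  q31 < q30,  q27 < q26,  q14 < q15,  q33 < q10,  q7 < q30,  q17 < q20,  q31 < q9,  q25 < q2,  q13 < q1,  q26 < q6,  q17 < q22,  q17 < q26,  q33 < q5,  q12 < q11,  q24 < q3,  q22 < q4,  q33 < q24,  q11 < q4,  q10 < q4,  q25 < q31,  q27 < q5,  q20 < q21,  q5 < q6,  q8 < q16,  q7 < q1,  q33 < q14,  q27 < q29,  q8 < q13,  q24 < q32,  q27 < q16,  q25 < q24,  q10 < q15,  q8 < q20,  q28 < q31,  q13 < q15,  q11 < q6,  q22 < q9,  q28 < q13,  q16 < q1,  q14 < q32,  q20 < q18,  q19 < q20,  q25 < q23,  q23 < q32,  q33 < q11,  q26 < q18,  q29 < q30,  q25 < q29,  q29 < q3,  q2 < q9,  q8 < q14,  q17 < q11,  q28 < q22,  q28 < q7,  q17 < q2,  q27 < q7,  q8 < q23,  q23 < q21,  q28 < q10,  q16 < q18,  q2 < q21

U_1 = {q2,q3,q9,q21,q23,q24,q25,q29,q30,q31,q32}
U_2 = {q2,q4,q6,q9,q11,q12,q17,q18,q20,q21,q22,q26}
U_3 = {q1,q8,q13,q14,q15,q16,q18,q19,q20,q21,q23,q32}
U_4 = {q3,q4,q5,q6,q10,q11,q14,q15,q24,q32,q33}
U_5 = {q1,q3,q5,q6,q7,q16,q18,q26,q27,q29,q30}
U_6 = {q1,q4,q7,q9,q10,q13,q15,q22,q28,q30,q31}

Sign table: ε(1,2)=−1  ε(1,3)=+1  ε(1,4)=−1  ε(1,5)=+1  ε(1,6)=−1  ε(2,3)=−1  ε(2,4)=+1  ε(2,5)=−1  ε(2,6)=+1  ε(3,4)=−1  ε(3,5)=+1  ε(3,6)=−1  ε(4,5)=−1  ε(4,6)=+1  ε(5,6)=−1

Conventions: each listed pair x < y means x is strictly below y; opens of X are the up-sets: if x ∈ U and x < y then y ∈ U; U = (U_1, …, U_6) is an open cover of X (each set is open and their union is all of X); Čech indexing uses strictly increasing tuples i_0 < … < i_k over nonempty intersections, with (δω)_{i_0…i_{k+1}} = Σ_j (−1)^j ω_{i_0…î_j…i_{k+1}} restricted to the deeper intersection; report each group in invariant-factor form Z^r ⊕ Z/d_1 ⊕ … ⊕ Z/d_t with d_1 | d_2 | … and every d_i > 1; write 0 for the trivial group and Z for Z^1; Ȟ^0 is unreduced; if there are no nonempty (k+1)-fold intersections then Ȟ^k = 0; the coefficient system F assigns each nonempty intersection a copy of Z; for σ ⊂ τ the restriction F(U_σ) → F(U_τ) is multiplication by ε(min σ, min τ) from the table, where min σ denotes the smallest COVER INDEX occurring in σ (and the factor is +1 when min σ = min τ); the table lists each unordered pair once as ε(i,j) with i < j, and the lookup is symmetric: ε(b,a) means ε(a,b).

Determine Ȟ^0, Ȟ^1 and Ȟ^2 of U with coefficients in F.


Ȟ^0(U;F) ≅ Z, Ȟ^1(U;F) ≅ 0 and Ȟ^2(U;F) ≅ Z/2

nerve simplices:
  U12={q2,q9,q21} U13={q21,q23,q32} U14={q3,q24,q32} U15={q3,q29,q30} U16={q9,q30,q31} U23={q18,q20,q21} U24={q4,q6,q11} U25={q6,q18,q26} U26={q4,q9,q22} U34={q14,q15,q32} U35={q1,q16,q18} U36={q1,q13,q15} U45={q3,q5,q6} U46={q4,q10,q15} U56={q1,q7,q30}
  U123={q21} U126={q9} U134={q32} U145={q3} U156={q30} U235={q18} U245={q6} U246={q4} U346={q15} U356={q1}
C dims 6,15,10; δ0: rk 5, SNF 1^5; δ1: rk 10, SNF 1^9·2
degree 0: 6−5−0 = 1 → Ȟ^0 ≅ Z
degree 1: 15−10−5 = 0 → Ȟ^1 ≅ 0
degree 2: 10−0−10 = 0 plus torsion [2] → Ȟ^2 ≅ Z/2


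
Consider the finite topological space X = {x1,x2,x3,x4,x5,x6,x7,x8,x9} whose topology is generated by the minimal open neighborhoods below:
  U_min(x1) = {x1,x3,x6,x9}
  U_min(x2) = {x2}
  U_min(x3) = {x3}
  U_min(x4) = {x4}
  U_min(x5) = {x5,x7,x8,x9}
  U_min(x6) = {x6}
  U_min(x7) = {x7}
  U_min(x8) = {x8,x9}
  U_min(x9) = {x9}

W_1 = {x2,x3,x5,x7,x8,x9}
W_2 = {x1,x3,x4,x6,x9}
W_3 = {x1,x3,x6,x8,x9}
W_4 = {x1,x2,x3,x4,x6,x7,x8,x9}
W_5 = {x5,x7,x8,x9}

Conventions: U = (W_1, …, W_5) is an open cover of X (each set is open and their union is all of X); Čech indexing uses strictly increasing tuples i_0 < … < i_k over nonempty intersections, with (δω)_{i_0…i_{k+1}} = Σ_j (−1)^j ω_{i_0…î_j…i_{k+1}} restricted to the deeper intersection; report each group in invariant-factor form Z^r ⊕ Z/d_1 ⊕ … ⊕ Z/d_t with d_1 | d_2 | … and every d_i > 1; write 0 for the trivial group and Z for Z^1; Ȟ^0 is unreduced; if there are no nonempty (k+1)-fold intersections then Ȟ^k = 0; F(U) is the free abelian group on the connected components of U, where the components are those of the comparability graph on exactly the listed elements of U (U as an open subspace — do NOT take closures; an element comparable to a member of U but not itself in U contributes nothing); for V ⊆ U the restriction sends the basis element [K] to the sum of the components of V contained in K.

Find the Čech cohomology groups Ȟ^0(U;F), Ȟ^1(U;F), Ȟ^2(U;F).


nerve of the cover:
  W12={x3,x9} W13={x3,x8,x9} W14={x2,x3,x7,x8,x9} W15={x5,x7,x8,x9} W23={x1,x3,x6,x9} W24={x1,x3,x4,x6,x9} W25={x9} W34={x1,x3,x6,x8,x9} W35={x8,x9} W45={x7,x8,x9}
  W123={x3,x9} W124={x3,x9} W125={x9} W134={x3,x8,x9} W135={x8,x9} W145={x7,x8,x9} W234={x1,x3,x6,x9} W235={x9} W245={x9} W345={x8,x9}
  W1234={x3,x9} W1235={x9} W1245={x9} W1345={x8,x9} W2345={x9}
  W12345={x9}
components per intersection:
  W1: {x2} {x3} {x5,x7,x8,x9}
  W2: {x1,x3,x6,x9} {x4}
  W3: {x1,x3,x6,x8,x9}
  W4: {x1,x3,x6,x8,x9} {x2} {x4} {x7}
  W5: {x5,x7,x8,x9}
  W12: {x3} {x9}
  W13: {x3} {x8,x9}
  W14: {x2} {x3} {x7} {x8,x9}
  W15: {x5,x7,x8,x9}
  W23: {x1,x3,x6,x9}
  W24: {x1,x3,x6,x9} {x4}
  W25: {x9}
  W34: {x1,x3,x6,x8,x9}
  W35: {x8,x9}
  W45: {x7} {x8,x9}
  W123: {x3} {x9}
  W124: {x3} {x9}
  W125: {x9}
  W134: {x3} {x8,x9}
  W135: {x8,x9}
  W145: {x7} {x8,x9}
  W234: {x1,x3,x6,x9}
  W235: {x9}
  W245: {x9}
  W345: {x8,x9}
  W1234: {x3} {x9}
  W1235: {x9}
  W1245: {x9}
  W1345: {x8,x9}
  W2345: {x9}
  W12345: {x9}
C dims 11,17,14,6; δ0: rk 8, SNF 1^8; δ1: rk 9, SNF 1^9; δ2: rk 5, SNF 1^5
Ȟ^0 = (11 − 8) − 0 = 3, so Ȟ^0 ≅ Z^3
Ȟ^1 = (17 − 9) − 8 = 0, so Ȟ^1 ≅ 0
Ȟ^2 = (14 − 5) − 9 = 0, so Ȟ^2 ≅ 0

Ȟ^0(U;F) ≅ Z^3, Ȟ^1(U;F) ≅ 0, Ȟ^2(U;F) ≅ 0


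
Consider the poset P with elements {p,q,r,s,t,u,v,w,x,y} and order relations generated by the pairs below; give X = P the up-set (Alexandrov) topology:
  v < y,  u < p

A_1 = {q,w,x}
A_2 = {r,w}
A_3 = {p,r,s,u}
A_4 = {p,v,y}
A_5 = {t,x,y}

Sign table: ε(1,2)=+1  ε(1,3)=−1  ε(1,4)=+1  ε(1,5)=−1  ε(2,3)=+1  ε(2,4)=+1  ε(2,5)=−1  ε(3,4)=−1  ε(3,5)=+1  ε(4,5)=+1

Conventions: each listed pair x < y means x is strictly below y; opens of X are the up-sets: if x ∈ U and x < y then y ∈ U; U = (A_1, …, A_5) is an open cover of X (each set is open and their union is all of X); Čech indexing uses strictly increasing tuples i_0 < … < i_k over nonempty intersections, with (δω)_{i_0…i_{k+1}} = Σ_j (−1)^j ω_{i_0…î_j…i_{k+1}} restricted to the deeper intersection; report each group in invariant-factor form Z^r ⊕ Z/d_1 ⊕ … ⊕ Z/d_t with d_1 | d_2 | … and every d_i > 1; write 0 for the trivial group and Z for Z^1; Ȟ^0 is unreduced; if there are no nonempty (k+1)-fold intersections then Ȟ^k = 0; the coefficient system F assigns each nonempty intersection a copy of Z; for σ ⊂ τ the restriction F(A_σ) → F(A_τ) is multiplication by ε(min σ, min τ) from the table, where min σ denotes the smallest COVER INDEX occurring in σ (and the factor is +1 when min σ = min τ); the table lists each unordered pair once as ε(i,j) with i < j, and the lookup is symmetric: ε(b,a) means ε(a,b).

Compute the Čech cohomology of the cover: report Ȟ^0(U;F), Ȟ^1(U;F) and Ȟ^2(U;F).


Ȟ^0(U;F) ≅ Z,  Ȟ^1(U;F) ≅ Z,  Ȟ^2(U;F) ≅ 0

cover nerve:
  A12={w} A15={x} A23={r} A34={p} A45={y}
C dims 5,5; δ0: rk 4, SNF 1^4
Ȟ^0: (5−4)−0=1 ⇒ Z
Ȟ^1: (5−0)−4=1 ⇒ Z
Ȟ^2: (0−0)−0=0 ⇒ 0


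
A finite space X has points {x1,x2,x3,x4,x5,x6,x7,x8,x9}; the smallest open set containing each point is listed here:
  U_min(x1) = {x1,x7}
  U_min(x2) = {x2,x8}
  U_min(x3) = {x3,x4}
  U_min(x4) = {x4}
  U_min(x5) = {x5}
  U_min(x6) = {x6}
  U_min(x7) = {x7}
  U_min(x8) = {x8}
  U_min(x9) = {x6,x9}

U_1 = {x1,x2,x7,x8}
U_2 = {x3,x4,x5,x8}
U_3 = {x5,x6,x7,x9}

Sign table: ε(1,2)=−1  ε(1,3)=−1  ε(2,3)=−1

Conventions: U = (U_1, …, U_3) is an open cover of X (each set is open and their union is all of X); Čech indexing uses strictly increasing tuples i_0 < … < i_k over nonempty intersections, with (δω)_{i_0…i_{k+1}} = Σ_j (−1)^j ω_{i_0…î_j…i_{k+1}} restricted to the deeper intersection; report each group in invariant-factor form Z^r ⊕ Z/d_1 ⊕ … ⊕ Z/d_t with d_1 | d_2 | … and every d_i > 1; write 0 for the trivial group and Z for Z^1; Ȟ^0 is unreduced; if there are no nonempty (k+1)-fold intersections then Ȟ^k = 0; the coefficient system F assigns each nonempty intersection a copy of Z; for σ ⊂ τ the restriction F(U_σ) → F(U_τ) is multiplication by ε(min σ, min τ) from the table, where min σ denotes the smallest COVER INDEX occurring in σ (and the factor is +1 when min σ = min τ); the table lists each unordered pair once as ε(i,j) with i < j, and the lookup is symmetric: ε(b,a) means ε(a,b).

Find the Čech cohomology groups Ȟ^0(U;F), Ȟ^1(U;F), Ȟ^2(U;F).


nonempty overlaps:
  U12={x8} U13={x7} U23={x5}
C dims 3,3; δ0: rk 3, SNF 1^2·2
degree 0: 3−3−0 = 0 → Ȟ^0 ≅ 0
degree 1: 3−0−3 = 0 plus torsion [2] → Ȟ^1 ≅ Z/2
degree 2: 0−0−0 = 0 → Ȟ^2 ≅ 0

Ȟ^0 = 0, Ȟ^1 = Z/2, Ȟ^2 = 0


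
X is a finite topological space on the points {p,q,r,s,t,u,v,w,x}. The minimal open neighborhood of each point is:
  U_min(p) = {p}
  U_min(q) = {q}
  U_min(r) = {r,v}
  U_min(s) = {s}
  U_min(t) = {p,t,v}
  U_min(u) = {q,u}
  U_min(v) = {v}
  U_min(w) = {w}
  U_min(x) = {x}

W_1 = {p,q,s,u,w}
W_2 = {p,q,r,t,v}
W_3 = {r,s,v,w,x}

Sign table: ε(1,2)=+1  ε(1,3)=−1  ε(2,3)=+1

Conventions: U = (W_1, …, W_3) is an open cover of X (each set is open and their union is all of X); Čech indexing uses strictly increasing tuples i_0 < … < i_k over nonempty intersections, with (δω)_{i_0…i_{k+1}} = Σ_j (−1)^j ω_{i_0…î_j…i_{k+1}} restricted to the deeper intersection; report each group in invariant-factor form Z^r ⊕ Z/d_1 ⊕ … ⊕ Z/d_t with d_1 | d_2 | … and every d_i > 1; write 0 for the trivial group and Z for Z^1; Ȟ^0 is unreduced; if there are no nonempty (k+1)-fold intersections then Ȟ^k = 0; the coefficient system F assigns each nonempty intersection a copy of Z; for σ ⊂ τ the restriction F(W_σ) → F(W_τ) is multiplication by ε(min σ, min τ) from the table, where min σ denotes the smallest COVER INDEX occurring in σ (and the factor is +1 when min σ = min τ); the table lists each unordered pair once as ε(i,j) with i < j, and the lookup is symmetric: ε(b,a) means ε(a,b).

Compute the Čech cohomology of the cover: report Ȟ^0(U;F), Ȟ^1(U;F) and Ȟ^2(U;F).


intersection data:
  W12={p,q} W13={s,w} W23={r,v}
C dims 3,3; δ0: rk 3, SNF 1^2·2
Ȟ^0 = (3 − 3) − 0 = 0, so Ȟ^0 ≅ 0
Ȟ^1 = (3 − 0) − 3 = 0 plus torsion [2], so Ȟ^1 ≅ Z/2
Ȟ^2 = (0 − 0) − 0 = 0, so Ȟ^2 ≅ 0

Ȟ^0 ≅ 0, Ȟ^1 ≅ Z/2 and Ȟ^2 ≅ 0


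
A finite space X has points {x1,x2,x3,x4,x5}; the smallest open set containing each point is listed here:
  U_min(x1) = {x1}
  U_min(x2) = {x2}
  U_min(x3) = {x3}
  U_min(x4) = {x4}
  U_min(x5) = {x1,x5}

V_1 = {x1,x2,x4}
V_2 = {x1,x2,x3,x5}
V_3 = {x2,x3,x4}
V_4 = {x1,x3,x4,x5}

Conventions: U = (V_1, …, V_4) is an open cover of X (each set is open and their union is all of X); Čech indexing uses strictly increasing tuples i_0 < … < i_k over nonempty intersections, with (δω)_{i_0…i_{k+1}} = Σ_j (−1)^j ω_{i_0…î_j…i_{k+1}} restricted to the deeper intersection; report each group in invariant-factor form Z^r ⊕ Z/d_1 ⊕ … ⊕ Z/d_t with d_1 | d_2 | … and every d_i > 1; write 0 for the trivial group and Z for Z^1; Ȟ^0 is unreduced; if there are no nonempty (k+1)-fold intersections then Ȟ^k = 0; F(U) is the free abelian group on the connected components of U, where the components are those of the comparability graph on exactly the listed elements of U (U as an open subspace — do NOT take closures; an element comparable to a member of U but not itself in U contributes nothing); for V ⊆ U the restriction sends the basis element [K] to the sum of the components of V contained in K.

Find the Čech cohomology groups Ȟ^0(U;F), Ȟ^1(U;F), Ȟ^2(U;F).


nonempty intersections:
  V12={x1,x2} V13={x2,x4} V14={x1,x4} V23={x2,x3} V24={x1,x3,x5} V34={x3,x4}
  V123={x2} V124={x1} V134={x4} V234={x3}
components per intersection:
  V1: {x1} {x2} {x4}
  V2: {x1,x5} {x2} {x3}
  V3: {x2} {x3} {x4}
  V4: {x1,x5} {x3} {x4}
  V12: {x1} {x2}
  V13: {x2} {x4}
  V14: {x1} {x4}
  V23: {x2} {x3}
  V24: {x1,x5} {x3}
  V34: {x3} {x4}
  V123: {x2}
  V124: {x1}
  V134: {x4}
  V234: {x3}
C dims 12,12,4; δ0: rk 8, SNF 1^8; δ1: rk 4, SNF 1^4
Ȟ^0: (12−8)−0=4 ⇒ Z^4
Ȟ^1: (12−4)−8=0 ⇒ 0
Ȟ^2: (4−0)−4=0 ⇒ 0

Ȟ^0 = Z^4, Ȟ^1 = 0 and Ȟ^2 = 0


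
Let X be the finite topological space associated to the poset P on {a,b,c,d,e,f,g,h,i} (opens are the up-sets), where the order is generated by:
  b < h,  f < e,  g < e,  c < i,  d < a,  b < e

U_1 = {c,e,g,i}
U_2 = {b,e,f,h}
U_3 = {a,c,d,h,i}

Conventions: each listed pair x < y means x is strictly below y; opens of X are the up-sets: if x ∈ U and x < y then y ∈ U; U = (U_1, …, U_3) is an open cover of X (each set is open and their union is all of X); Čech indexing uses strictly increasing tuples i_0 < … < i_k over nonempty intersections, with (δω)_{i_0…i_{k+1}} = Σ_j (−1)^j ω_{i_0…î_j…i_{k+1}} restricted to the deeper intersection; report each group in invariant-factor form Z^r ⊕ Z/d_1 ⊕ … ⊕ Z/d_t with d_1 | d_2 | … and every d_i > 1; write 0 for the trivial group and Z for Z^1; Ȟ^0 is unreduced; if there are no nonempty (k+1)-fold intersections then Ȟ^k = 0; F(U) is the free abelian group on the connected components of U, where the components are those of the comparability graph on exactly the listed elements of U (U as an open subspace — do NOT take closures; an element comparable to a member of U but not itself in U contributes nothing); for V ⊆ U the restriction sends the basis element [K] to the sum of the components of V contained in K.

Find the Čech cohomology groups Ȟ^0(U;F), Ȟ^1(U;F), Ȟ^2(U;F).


intersection data:
  U12={e} U13={c,i} U23={h}
components per intersection:
  U1: {c,i} {e,g}
  U2: {b,e,f,h}
  U3: {a,d} {c,i} {h}
  U12: {e}
  U13: {c,i}
  U23: {h}
C dims 6,3; δ0: rk 3, SNF 1^3
Ȟ^0 = (6 − 3) − 0 = 3, so Ȟ^0 ≅ Z^3
Ȟ^1 = (3 − 0) − 3 = 0, so Ȟ^1 ≅ 0
Ȟ^2 = (0 − 0) − 0 = 0, so Ȟ^2 ≅ 0

Ȟ^0 ≅ Z^3; Ȟ^1 ≅ 0; Ȟ^2 ≅ 0


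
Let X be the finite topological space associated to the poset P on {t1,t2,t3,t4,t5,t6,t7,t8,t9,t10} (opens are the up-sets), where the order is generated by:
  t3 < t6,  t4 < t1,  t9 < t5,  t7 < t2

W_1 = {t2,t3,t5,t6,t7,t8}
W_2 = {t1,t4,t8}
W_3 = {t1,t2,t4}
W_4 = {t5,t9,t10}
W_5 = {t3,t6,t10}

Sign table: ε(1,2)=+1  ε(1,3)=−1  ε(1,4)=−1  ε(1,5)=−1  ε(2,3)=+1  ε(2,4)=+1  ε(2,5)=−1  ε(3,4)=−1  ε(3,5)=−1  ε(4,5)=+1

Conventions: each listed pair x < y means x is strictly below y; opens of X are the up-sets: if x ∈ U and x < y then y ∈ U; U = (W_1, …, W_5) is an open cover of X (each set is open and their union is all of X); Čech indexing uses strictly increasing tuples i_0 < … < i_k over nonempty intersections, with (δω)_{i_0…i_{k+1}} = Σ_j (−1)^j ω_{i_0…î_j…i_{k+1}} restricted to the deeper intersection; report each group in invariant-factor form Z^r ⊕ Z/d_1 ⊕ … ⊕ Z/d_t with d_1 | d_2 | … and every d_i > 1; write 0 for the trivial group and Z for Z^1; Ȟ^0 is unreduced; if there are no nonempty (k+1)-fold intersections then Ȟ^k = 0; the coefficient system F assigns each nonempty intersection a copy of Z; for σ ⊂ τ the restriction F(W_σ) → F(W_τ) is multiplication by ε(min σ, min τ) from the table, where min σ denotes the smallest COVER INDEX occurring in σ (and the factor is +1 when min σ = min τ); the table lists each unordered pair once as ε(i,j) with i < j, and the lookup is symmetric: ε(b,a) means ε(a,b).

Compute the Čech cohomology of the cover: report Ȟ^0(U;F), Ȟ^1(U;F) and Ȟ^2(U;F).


Ȟ^0 ≅ 0,  Ȟ^1 ≅ Z ⊕ Z/2,  Ȟ^2 ≅ 0

nerve of the cover:
  W12={t8} W13={t2} W14={t5} W15={t3,t6} W23={t1,t4} W45={t10}
C dims 5,6; δ0: rk 5, SNF 1^4·2
Ȟ^0 = (5 − 5) − 0 = 0, so Ȟ^0 ≅ 0
Ȟ^1 = (6 − 0) − 5 = 1 plus torsion [2], so Ȟ^1 ≅ Z ⊕ Z/2
Ȟ^2 = (0 − 0) − 0 = 0, so Ȟ^2 ≅ 0


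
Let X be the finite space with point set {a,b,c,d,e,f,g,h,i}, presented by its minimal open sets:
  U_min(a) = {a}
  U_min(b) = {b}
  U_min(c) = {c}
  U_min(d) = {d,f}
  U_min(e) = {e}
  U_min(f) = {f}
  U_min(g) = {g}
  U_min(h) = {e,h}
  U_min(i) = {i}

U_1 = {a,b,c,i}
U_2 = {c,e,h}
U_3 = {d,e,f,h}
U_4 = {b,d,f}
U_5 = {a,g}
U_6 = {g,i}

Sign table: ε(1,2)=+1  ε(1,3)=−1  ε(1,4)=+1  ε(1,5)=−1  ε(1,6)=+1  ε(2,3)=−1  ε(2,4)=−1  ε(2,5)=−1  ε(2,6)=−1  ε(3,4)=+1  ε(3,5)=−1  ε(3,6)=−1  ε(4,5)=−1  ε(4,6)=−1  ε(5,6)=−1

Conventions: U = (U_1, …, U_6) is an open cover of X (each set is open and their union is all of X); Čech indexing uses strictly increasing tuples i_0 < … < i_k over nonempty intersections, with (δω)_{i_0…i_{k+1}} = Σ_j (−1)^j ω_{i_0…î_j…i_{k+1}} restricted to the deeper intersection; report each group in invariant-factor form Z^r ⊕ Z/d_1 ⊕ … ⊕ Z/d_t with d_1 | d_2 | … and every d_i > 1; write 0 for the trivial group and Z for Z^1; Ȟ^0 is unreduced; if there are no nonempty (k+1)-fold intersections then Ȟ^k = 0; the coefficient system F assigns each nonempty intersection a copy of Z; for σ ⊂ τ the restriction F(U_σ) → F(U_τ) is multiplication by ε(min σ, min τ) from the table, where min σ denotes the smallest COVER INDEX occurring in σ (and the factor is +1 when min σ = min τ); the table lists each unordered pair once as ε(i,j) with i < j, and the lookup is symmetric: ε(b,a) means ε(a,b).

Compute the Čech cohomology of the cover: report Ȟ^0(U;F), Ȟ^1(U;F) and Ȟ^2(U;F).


intersection data:
  U12={c} U14={b} U15={a} U16={i} U23={e,h} U34={d,f} U56={g}
C dims 6,7; δ0: rk 6, SNF 1^5·2
Ȟ^0 = (6 − 6) − 0 = 0, so Ȟ^0 ≅ 0
Ȟ^1 = (7 − 0) − 6 = 1 plus torsion [2], so Ȟ^1 ≅ Z ⊕ Z/2
Ȟ^2 = (0 − 0) − 0 = 0, so Ȟ^2 ≅ 0

Ȟ^0 = 0; Ȟ^1 = Z ⊕ Z/2; Ȟ^2 = 0


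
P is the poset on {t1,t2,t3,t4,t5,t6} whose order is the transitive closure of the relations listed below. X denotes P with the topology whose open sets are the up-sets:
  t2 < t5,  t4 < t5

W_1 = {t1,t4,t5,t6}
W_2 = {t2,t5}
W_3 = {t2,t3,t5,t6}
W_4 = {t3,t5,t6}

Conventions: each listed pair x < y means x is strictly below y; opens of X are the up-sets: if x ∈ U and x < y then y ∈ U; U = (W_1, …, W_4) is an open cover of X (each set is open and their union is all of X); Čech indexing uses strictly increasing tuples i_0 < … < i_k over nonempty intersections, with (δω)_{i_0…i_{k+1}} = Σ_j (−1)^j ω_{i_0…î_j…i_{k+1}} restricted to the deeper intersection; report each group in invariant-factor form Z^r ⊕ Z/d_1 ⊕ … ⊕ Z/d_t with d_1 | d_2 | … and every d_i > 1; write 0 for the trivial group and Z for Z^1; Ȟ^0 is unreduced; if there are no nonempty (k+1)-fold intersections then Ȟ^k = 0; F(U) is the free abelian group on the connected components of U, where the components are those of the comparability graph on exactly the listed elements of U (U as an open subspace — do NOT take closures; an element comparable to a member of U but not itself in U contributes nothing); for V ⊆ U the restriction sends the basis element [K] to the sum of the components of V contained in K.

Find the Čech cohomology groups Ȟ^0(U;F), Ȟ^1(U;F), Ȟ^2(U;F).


nerve simplices:
  W12={t5} W13={t5,t6} W14={t5,t6} W23={t2,t5} W24={t5} W34={t3,t5,t6}
  W123={t5} W124={t5} W134={t5,t6} W234={t5}
  W1234={t5}
components per intersection:
  W1: {t1} {t4,t5} {t6}
  W2: {t2,t5}
  W3: {t2,t5} {t3} {t6}
  W4: {t3} {t5} {t6}
  W12: {t5}
  W13: {t5} {t6}
  W14: {t5} {t6}
  W23: {t2,t5}
  W24: {t5}
  W34: {t3} {t5} {t6}
  W123: {t5}
  W124: {t5}
  W134: {t5} {t6}
  W234: {t5}
  W1234: {t5}
C dims 10,10,5,1; δ0: rk 6, SNF 1^6; δ1: rk 4, SNF 1^4; δ2: rk 1, SNF 1^1
degree 0: 10−6−0 = 4 → Ȟ^0 ≅ Z^4
degree 1: 10−4−6 = 0 → Ȟ^1 ≅ 0
degree 2: 5−1−4 = 0 → Ȟ^2 ≅ 0

Ȟ^0 = Z^4,  Ȟ^1 = 0,  Ȟ^2 = 0


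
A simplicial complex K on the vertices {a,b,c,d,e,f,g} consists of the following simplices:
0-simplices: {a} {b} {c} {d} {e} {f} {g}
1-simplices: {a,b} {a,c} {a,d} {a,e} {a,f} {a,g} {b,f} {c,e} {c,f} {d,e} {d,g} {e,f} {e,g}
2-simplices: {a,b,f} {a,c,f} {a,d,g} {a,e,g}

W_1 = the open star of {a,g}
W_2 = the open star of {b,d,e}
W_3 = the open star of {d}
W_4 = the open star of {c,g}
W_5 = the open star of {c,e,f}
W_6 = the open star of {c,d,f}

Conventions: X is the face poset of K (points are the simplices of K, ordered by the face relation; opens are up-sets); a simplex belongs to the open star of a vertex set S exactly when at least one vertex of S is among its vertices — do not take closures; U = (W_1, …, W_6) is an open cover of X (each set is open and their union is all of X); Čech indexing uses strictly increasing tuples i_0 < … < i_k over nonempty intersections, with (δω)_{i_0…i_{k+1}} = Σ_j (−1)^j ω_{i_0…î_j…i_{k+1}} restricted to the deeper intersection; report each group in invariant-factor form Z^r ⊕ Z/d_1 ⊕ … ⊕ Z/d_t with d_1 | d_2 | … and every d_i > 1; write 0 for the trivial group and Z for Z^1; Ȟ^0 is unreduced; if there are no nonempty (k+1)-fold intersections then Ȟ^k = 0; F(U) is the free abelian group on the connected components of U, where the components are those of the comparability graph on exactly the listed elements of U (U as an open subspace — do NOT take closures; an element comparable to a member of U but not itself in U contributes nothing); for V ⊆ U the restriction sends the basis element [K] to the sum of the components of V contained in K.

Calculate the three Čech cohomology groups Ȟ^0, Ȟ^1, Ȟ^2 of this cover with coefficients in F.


Ȟ^0 ≅ Z,  Ȟ^1 ≅ Z^2,  Ȟ^2 ≅ 0

nonempty overlaps:
  W1={{a},{g},{a,b},{a,c},{a,d},{a,e},{a,f},{a,g},{d,g},{e,g},{a,b,f},{a,c,f},{a,d,g},{a,e,g}} W2={{b},{d},{e},{a,b},{a,d},{a,e},{b,f},{c,e},{d,e},{d,g},{e,f},{e,g},{a,b,f},{a,d,g},{a,e,g}} W3={{d},{a,d},{d,e},{d,g},{a,d,g}} W4={{c},{g},{a,c},{a,g},{c,e},{c,f},{d,g},{e,g},{a,c,f},{a,d,g},{a,e,g}} W5={{c},{e},{f},{a,c},{a,e},{a,f},{b,f},{c,e},{c,f},{d,e},{e,f},{e,g},{a,b,f},{a,c,f},{a,e,g}} W6={{c},{d},{f},{a,c},{a,d},{a,f},{b,f},{c,e},{c,f},{d,e},{d,g},{e,f},{a,b,f},{a,c,f},{a,d,g}}
  W12={{a,b},{a,d},{a,e},{d,g},{e,g},{a,b,f},{a,d,g},{a,e,g}} W13={{a,d},{d,g},{a,d,g}} W14={{g},{a,c},{a,g},{d,g},{e,g},{a,c,f},{a,d,g},{a,e,g}} W15={{a,c},{a,e},{a,f},{e,g},{a,b,f},{a,c,f},{a,e,g}} W16={{a,c},{a,d},{a,f},{d,g},{a,b,f},{a,c,f},{a,d,g}} W23={{d},{a,d},{d,e},{d,g},{a,d,g}} W24={{c,e},{d,g},{e,g},{a,d,g},{a,e,g}} W25={{e},{a,e},{b,f},{c,e},{d,e},{e,f},{e,g},{a,b,f},{a,e,g}} W26={{d},{a,d},{b,f},{c,e},{d,e},{d,g},{e,f},{a,b,f},{a,d,g}} W34={{d,g},{a,d,g}} W35={{d,e}} W36={{d},{a,d},{d,e},{d,g},{a,d,g}} W45={{c},{a,c},{c,e},{c,f},{e,g},{a,c,f},{a,e,g}} W46={{c},{a,c},{c,e},{c,f},{d,g},{a,c,f},{a,d,g}} W56={{c},{f},{a,c},{a,f},{b,f},{c,e},{c,f},{d,e},{e,f},{a,b,f},{a,c,f}}
  W123={{a,d},{d,g},{a,d,g}} W124={{d,g},{e,g},{a,d,g},{a,e,g}} W125={{a,e},{e,g},{a,b,f},{a,e,g}} W126={{a,d},{d,g},{a,b,f},{a,d,g}} W134={{d,g},{a,d,g}} W136={{a,d},{d,g},{a,d,g}} W145={{a,c},{e,g},{a,c,f},{a,e,g}} W146={{a,c},{d,g},{a,c,f},{a,d,g}} W156={{a,c},{a,f},{a,b,f},{a,c,f}} W234={{d,g},{a,d,g}} W235={{d,e}} W236={{d},{a,d},{d,e},{d,g},{a,d,g}} W245={{c,e},{e,g},{a,e,g}} W246={{c,e},{d,g},{a,d,g}} W256={{b,f},{c,e},{d,e},{e,f},{a,b,f}} W346={{d,g},{a,d,g}} W356={{d,e}} W456={{c},{a,c},{c,e},{c,f},{a,c,f}}
  W1234={{d,g},{a,d,g}} W1236={{a,d},{d,g},{a,d,g}} W1245={{e,g},{a,e,g}} W1246={{d,g},{a,d,g}} W1256={{a,b,f}} W1346={{d,g},{a,d,g}} W1456={{a,c},{a,c,f}} W2346={{d,g},{a,d,g}} W2356={{d,e}} W2456={{c,e}}
  W12346={{d,g},{a,d,g}}
components per intersection:
  W1: {{a},{g},{a,b},{a,c},{a,d},{a,e},{a,f},{a,g},{d,g},{e,g},{a,b,f},{a,c,f},{a,d,g},{a,e,g}}
  W2: {{b},{a,b},{b,f},{a,b,f}} {{d},{e},{a,d},{a,e},{c,e},{d,e},{d,g},{e,f},{e,g},{a,d,g},{a,e,g}}
  W3: {{d},{a,d},{d,e},{d,g},{a,d,g}}
  W4: {{c},{a,c},{c,e},{c,f},{a,c,f}} {{g},{a,g},{d,g},{e,g},{a,d,g},{a,e,g}}
  W5: {{c},{e},{f},{a,c},{a,e},{a,f},{b,f},{c,e},{c,f},{d,e},{e,f},{e,g},{a,b,f},{a,c,f},{a,e,g}}
  W6: {{c},{f},{a,c},{a,f},{b,f},{c,e},{c,f},{e,f},{a,b,f},{a,c,f}} {{d},{a,d},{d,e},{d,g},{a,d,g}}
  W12: {{a,b},{a,b,f}} {{a,d},{d,g},{a,d,g}} {{a,e},{e,g},{a,e,g}}
  W13: {{a,d},{d,g},{a,d,g}}
  W14: {{g},{a,g},{d,g},{e,g},{a,d,g},{a,e,g}} {{a,c},{a,c,f}}
  W15: {{a,c},{a,f},{a,b,f},{a,c,f}} {{a,e},{e,g},{a,e,g}}
  W16: {{a,c},{a,f},{a,b,f},{a,c,f}} {{a,d},{d,g},{a,d,g}}
  W23: {{d},{a,d},{d,e},{d,g},{a,d,g}}
  W24: {{c,e}} {{d,g},{a,d,g}} {{e,g},{a,e,g}}
  W25: {{e},{a,e},{c,e},{d,e},{e,f},{e,g},{a,e,g}} {{b,f},{a,b,f}}
  W26: {{d},{a,d},{d,e},{d,g},{a,d,g}} {{b,f},{a,b,f}} {{c,e}} {{e,f}}
  W34: {{d,g},{a,d,g}}
  W35: {{d,e}}
  W36: {{d},{a,d},{d,e},{d,g},{a,d,g}}
  W45: {{c},{a,c},{c,e},{c,f},{a,c,f}} {{e,g},{a,e,g}}
  W46: {{c},{a,c},{c,e},{c,f},{a,c,f}} {{d,g},{a,d,g}}
  W56: {{c},{f},{a,c},{a,f},{b,f},{c,e},{c,f},{e,f},{a,b,f},{a,c,f}} {{d,e}}
  W123: {{a,d},{d,g},{a,d,g}}
  W124: {{d,g},{a,d,g}} {{e,g},{a,e,g}}
  W125: {{a,e},{e,g},{a,e,g}} {{a,b,f}}
  W126: {{a,d},{d,g},{a,d,g}} {{a,b,f}}
  W134: {{d,g},{a,d,g}}
  W136: {{a,d},{d,g},{a,d,g}}
  W145: {{a,c},{a,c,f}} {{e,g},{a,e,g}}
  W146: {{a,c},{a,c,f}} {{d,g},{a,d,g}}
  W156: {{a,c},{a,f},{a,b,f},{a,c,f}}
  W234: {{d,g},{a,d,g}}
  W235: {{d,e}}
  W236: {{d},{a,d},{d,e},{d,g},{a,d,g}}
  W245: {{c,e}} {{e,g},{a,e,g}}
  W246: {{c,e}} {{d,g},{a,d,g}}
  W256: {{b,f},{a,b,f}} {{c,e}} {{d,e}} {{e,f}}
  W346: {{d,g},{a,d,g}}
  W356: {{d,e}}
  W456: {{c},{a,c},{c,e},{c,f},{a,c,f}}
  W1234: {{d,g},{a,d,g}}
  W1236: {{a,d},{d,g},{a,d,g}}
  W1245: {{e,g},{a,e,g}}
  W1246: {{d,g},{a,d,g}}
  W1256: {{a,b,f}}
  W1346: {{d,g},{a,d,g}}
  W1456: {{a,c},{a,c,f}}
  W2346: {{d,g},{a,d,g}}
  W2356: {{d,e}}
  W2456: {{c,e}}
  W12346: {{d,g},{a,d,g}}
C dims 9,29,28,10; δ0: rk 8, SNF 1^8; δ1: rk 19, SNF 1^19; δ2: rk 9, SNF 1^9
degree 0: 9−8−0 = 1 → Ȟ^0 ≅ Z
degree 1: 29−19−8 = 2 → Ȟ^1 ≅ Z^2
degree 2: 28−9−19 = 0 → Ȟ^2 ≅ 0


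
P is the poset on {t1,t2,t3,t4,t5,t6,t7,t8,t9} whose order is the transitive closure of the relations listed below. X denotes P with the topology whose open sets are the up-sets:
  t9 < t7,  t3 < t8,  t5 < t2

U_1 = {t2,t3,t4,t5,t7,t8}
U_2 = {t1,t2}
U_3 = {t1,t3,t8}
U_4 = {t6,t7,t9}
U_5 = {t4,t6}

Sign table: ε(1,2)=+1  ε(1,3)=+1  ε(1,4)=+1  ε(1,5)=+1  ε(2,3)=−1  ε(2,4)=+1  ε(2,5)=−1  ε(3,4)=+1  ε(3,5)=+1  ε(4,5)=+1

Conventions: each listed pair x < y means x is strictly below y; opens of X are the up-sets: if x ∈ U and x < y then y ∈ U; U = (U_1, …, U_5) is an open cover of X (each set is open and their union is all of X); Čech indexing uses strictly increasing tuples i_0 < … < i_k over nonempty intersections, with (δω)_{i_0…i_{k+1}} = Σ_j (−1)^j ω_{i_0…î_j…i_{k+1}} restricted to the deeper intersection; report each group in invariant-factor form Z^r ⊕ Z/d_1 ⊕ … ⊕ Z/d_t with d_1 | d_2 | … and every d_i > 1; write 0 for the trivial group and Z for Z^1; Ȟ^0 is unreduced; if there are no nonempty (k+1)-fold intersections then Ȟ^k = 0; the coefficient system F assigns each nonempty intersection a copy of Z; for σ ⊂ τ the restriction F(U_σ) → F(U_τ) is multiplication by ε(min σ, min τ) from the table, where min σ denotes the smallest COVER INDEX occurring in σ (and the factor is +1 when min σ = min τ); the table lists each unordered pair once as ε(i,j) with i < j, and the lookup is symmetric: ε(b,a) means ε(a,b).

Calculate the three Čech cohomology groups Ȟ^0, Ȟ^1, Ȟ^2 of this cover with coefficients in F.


nerve of the cover:
  U12={t2} U13={t3,t8} U14={t7} U15={t4} U23={t1} U45={t6}
C dims 5,6; δ0: rk 5, SNF 1^4·2
Ȟ^0 = (5 − 5) − 0 = 0, so Ȟ^0 ≅ 0
Ȟ^1 = (6 − 0) − 5 = 1 plus torsion [2], so Ȟ^1 ≅ Z ⊕ Z/2
Ȟ^2 = (0 − 0) − 0 = 0, so Ȟ^2 ≅ 0

Ȟ^0 ≅ 0,  Ȟ^1 ≅ Z ⊕ Z/2,  Ȟ^2 ≅ 0


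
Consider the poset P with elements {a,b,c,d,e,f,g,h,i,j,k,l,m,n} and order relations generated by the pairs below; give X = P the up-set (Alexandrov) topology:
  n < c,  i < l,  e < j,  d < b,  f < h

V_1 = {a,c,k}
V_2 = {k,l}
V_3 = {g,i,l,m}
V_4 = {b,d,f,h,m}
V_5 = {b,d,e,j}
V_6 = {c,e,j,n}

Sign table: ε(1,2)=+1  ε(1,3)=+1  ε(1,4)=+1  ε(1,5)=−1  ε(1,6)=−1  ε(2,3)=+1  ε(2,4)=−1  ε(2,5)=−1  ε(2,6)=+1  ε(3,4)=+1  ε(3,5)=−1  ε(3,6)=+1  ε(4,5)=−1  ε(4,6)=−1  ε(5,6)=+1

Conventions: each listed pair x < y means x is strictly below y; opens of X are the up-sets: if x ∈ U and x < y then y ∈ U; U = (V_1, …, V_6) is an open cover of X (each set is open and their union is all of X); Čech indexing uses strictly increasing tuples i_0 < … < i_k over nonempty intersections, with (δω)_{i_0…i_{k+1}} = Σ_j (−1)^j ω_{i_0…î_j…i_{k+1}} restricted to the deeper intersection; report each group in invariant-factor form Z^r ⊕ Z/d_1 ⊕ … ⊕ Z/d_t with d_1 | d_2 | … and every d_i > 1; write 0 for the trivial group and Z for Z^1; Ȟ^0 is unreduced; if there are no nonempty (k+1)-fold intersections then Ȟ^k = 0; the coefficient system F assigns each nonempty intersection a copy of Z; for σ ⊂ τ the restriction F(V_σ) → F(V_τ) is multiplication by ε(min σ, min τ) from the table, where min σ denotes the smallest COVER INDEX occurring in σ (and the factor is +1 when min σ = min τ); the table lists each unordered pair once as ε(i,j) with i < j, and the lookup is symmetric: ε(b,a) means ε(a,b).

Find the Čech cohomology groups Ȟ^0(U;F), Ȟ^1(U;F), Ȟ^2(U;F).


nonempty intersections:
  V12={k} V16={c} V23={l} V34={m} V45={b,d} V56={e,j}
C dims 6,6; δ0: rk 5, SNF 1^5
Ȟ^0: (6−5)−0=1 ⇒ Z
Ȟ^1: (6−0)−5=1 ⇒ Z
Ȟ^2: (0−0)−0=0 ⇒ 0

Ȟ^0 = Z, Ȟ^1 = Z, Ȟ^2 = 0


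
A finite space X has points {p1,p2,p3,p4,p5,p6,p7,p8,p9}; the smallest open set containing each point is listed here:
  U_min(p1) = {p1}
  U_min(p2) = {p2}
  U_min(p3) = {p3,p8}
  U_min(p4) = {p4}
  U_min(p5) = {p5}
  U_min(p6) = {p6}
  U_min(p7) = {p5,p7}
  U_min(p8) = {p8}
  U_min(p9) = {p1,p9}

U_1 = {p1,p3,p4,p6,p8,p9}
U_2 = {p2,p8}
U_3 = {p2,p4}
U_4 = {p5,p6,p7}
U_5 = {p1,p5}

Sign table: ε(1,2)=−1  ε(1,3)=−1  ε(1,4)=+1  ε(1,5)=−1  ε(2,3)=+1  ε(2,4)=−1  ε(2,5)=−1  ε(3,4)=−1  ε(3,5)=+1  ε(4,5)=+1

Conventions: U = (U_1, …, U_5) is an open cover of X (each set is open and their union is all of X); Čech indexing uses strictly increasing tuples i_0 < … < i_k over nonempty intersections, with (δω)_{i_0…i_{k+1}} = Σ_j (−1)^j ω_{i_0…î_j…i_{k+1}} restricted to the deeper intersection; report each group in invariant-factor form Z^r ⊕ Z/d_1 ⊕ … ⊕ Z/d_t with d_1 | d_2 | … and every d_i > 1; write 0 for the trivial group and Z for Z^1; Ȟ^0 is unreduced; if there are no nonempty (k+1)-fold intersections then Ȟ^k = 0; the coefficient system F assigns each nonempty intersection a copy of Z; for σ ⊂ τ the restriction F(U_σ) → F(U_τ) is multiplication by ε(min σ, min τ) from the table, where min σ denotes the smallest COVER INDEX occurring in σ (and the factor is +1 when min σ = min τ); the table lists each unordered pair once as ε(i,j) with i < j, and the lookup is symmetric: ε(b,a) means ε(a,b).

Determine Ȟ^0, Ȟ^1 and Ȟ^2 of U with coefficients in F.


nonempty overlaps:
  U12={p8} U13={p4} U14={p6} U15={p1} U23={p2} U45={p5}
C dims 5,6; δ0: rk 5, SNF 1^4·2
degree 0: 5−5−0 = 0 → Ȟ^0 ≅ 0
degree 1: 6−0−5 = 1 plus torsion [2] → Ȟ^1 ≅ Z ⊕ Z/2
degree 2: 0−0−0 = 0 → Ȟ^2 ≅ 0

Ȟ^0 ≅ 0, Ȟ^1 ≅ Z ⊕ Z/2 and Ȟ^2 ≅ 0


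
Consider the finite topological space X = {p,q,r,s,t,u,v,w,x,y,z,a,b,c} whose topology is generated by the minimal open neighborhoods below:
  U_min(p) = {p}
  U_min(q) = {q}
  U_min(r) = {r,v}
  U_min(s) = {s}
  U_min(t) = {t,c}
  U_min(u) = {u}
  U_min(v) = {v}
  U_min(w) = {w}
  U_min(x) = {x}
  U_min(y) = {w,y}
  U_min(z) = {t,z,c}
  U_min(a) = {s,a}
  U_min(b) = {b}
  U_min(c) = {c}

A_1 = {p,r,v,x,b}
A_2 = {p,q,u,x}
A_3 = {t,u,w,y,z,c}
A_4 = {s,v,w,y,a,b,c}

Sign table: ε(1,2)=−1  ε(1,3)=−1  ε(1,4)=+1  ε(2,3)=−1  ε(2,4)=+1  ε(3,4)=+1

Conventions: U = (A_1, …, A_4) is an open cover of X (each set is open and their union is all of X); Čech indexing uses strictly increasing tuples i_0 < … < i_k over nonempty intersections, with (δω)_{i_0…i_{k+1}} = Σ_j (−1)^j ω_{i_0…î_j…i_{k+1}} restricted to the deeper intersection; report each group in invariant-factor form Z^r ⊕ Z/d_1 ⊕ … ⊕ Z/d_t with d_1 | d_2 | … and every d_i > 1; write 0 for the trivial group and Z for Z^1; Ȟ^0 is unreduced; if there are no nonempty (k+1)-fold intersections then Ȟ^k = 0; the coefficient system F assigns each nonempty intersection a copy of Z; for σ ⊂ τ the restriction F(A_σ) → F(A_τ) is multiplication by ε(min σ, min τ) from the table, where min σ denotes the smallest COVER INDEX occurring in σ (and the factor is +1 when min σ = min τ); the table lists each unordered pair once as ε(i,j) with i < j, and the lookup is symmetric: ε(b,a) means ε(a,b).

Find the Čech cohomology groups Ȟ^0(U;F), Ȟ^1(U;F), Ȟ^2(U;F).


Ȟ^0 = Z; Ȟ^1 = Z; Ȟ^2 = 0

intersection data:
  A12={p,x} A14={v,b} A23={u} A34={w,y,c}
C dims 4,4; δ0: rk 3, SNF 1^3
Ȟ^0 = (4 − 3) − 0 = 1, so Ȟ^0 ≅ Z
Ȟ^1 = (4 − 0) − 3 = 1, so Ȟ^1 ≅ Z
Ȟ^2 = (0 − 0) − 0 = 0, so Ȟ^2 ≅ 0


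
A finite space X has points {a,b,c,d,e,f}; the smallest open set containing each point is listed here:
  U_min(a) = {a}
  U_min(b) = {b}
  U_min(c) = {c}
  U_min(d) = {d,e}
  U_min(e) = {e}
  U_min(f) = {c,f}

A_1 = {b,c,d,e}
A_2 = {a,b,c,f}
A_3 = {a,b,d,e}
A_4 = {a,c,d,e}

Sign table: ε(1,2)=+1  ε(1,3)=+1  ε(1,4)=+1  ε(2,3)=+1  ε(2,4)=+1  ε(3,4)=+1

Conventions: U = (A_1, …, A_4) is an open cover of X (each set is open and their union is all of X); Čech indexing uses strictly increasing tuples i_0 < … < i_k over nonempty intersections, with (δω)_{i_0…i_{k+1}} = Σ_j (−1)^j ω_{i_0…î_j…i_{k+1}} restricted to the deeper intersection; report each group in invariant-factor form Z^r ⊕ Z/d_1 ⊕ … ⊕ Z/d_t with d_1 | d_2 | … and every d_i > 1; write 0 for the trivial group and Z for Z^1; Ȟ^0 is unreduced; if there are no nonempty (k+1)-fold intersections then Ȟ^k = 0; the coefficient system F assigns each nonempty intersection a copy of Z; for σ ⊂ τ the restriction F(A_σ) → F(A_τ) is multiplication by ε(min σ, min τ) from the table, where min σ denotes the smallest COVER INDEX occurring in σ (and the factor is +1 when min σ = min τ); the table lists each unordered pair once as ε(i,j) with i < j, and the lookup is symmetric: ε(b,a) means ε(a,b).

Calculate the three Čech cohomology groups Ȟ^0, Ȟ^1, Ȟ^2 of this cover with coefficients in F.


nonempty overlaps:
  A12={b,c} A13={b,d,e} A14={c,d,e} A23={a,b} A24={a,c} A34={a,d,e}
  A123={b} A124={c} A134={d,e} A234={a}
C dims 4,6,4; δ0: rk 3, SNF 1^3; δ1: rk 3, SNF 1^3
degree 0: 4−3−0 = 1 → Ȟ^0 ≅ Z
degree 1: 6−3−3 = 0 → Ȟ^1 ≅ 0
degree 2: 4−0−3 = 1 → Ȟ^2 ≅ Z

Ȟ^0 ≅ Z,  Ȟ^1 ≅ 0,  Ȟ^2 ≅ Z


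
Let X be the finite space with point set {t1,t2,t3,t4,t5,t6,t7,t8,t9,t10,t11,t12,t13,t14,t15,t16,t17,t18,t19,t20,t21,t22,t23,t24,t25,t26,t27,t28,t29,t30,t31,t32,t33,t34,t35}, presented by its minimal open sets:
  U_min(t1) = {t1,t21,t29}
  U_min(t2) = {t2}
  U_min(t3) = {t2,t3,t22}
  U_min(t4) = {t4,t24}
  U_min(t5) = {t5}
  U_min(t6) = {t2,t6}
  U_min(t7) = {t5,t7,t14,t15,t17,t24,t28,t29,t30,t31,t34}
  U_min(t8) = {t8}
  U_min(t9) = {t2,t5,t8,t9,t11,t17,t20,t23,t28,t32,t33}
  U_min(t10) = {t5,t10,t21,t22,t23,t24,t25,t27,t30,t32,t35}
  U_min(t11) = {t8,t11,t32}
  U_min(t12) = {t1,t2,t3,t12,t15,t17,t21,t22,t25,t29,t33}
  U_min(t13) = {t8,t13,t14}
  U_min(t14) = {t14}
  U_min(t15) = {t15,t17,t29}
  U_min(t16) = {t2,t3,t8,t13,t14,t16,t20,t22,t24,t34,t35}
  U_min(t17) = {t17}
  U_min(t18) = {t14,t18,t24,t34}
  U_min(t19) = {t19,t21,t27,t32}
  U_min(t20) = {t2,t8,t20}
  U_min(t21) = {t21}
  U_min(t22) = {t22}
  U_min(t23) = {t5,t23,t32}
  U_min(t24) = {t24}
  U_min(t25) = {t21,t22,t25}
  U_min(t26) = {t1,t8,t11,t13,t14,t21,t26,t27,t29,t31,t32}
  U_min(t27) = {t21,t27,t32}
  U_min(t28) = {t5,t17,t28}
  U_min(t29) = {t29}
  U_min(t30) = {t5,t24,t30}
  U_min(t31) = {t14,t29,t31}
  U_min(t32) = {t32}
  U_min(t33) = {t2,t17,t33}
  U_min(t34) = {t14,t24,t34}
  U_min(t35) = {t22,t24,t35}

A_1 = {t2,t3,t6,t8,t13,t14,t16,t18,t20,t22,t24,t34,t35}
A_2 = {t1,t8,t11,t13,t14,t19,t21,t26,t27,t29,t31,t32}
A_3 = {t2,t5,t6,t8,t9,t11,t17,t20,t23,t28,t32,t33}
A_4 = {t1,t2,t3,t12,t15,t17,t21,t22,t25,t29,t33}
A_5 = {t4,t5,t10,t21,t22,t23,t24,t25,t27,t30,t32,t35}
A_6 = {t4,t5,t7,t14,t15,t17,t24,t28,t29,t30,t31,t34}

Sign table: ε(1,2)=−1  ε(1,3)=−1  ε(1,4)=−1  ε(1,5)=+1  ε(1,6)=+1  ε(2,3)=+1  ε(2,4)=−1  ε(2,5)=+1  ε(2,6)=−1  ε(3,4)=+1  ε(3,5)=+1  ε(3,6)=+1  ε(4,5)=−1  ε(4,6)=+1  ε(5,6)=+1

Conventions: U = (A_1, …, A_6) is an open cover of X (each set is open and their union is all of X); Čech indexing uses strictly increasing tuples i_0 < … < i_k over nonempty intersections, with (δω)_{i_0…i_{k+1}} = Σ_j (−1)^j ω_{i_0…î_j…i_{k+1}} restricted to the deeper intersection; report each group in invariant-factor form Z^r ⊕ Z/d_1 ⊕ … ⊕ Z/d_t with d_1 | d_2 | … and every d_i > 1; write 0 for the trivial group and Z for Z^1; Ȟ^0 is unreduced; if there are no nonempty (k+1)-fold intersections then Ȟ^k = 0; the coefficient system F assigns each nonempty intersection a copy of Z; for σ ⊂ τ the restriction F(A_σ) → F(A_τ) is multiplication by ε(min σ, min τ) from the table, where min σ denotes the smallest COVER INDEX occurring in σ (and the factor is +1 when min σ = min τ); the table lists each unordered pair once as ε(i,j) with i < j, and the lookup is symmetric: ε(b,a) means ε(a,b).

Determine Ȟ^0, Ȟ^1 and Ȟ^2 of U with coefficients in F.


Ȟ^0 = 0,  Ȟ^1 = Z/2,  Ȟ^2 = Z

intersection data:
  A12={t8,t13,t14} A13={t2,t6,t8,t20} A14={t2,t3,t22} A15={t22,t24,t35} A16={t14,t24,t34} A23={t8,t11,t32} A24={t1,t21,t29} A25={t21,t27,t32} A26={t14,t29,t31} A34={t2,t17,t33} A35={t5,t23,t32} A36={t5,t17,t28} A45={t21,t22,t25} A46={t15,t17,t29} A56={t4,t5,t24,t30}
  A123={t8} A126={t14} A134={t2} A145={t22} A156={t24} A235={t32} A245={t21} A246={t29} A346={t17} A356={t5}
C dims 6,15,10; δ0: rk 6, SNF 1^5·2; δ1: rk 9, SNF 1^9
Ȟ^0 = (6 − 6) − 0 = 0, so Ȟ^0 ≅ 0
Ȟ^1 = (15 − 9) − 6 = 0 plus torsion [2], so Ȟ^1 ≅ Z/2
Ȟ^2 = (10 − 0) − 9 = 1, so Ȟ^2 ≅ Z
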